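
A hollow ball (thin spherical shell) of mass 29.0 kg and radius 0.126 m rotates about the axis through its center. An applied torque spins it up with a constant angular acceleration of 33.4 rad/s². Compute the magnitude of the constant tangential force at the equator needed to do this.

F ≈ 81.4 N

I = (2/3)MR² = (2/3)(29.0)(0.126)² = 0.3069 kg·m².
The required torque is τ = Iα = (0.3069)(33.40) = 10.25 N·m.
A tangential force at the equator gives τ = FR, so F = τ/R = 10.25/0.126 = 81.36 N.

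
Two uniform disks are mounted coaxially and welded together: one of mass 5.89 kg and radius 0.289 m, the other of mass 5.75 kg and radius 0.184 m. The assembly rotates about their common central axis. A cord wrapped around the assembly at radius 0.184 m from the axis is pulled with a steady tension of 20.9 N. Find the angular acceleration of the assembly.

I = ½M₁R₁² + ½M₂R₂² = ½(5.89)(0.289)² + ½(5.75)(0.184)² = 0.3433 kg·m².
τ = F r = (20.9)(0.184) = 3.846 N·m.
α = τ/I = 3.846/0.3433 = 11.20 rad/s².

α ≈ 11.2 rad/s²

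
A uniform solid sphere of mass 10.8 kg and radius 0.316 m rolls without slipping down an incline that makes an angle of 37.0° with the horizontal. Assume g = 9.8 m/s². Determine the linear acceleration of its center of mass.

a ≈ 4.21 m/s²

Translation along the incline: Mg sinθ − f = Ma.
Rotation about the center: fR = Iα with I = (2/5)MR². No-slip gives a = αR, so f = (I/R²)a = (2/5)M a.
Substituting: Mg sinθ = (1 + 0.4000)Ma, so a = g sinθ/(1 + 0.4000) = (9.8) sin 37.0° / 1.400 = 4.213 m/s².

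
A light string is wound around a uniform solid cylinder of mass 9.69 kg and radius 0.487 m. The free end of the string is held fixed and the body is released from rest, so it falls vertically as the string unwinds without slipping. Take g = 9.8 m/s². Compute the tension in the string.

Translation: Mg − T = Ma. Rotation about the center: TR = Iα with I = ½MR².
With a = αR: T = (I/R²)a = (1/2)M a, so Mg = (1 + 0.5000)Ma.
a = g/(1 + 0.5000) = 9.8/1.500 = 6.533 m/s².
T = 0.5000·M·a = (0.5000)(9.69)(6.533) = 31.65 N.

T ≈ 31.7 N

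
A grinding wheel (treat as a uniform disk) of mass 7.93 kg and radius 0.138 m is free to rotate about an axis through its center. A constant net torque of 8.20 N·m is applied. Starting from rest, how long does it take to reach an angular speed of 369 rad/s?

t ≈ 3.40 s

I = ½MR² = (1/2)(7.93)(0.138)² = 0.07551 kg·m².
α = τ/I = 8.20/0.07551 = 108.6 rad/s².
ω = αt ⇒ t = ω/α = 369/108.6 = 3.398 s.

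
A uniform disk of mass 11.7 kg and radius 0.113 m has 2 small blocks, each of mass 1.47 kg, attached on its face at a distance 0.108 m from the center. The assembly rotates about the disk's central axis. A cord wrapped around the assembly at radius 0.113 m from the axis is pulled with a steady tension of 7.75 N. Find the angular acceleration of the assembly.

I_disk = ½MR² = ½(11.7)(0.113)² = 0.07470 kg·m².
I_blocks = 2·m·r² = 2(1.47)(0.108)² = 0.03429 kg·m².
Total I = 0.1090 kg·m².
τ = F r = (7.75)(0.113) = 0.8758 N·m.
α = τ/I = 0.8758/0.1090 = 8.035 rad/s².

α ≈ 8.04 rad/s²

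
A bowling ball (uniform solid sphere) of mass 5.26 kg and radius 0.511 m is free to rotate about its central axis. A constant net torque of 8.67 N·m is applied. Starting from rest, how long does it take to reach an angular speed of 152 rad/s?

t ≈ 9.63 s

I = (2/5)MR² = (2/5)(5.26)(0.511)² = 0.5494 kg·m².
α = τ/I = 8.67/0.5494 = 15.78 rad/s².
ω = αt ⇒ t = ω/α = 152/15.78 = 9.632 s.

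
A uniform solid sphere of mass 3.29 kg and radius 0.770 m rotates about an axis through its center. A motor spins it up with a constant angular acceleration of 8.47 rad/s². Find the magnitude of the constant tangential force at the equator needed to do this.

I = (2/5)MR² = (2/5)(3.29)(0.770)² = 0.7803 kg·m².
The required torque is τ = Iα = (0.7803)(8.470) = 6.609 N·m.
A tangential force at the equator gives τ = FR, so F = τ/R = 6.609/0.770 = 8.583 N.

F ≈ 8.58 N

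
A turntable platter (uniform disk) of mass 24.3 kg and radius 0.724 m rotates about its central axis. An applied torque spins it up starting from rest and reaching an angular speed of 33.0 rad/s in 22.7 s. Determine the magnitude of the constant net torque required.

τ ≈ 9.26 N·m

I = ½MR² = (1/2)(24.3)(0.724)² = 6.369 kg·m².
α = Δω/Δt = (33.0 − 0)/22.7 = 1.454 rad/s².
τ = Iα = (6.369)(1.454) = 9.259 N·m.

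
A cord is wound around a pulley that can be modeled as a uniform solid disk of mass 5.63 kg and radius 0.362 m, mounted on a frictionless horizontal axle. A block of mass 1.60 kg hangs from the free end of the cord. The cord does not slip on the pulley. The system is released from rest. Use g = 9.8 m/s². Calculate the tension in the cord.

I = ½MR² = (1/2)(5.63)(0.362)² = 0.3689 kg·m².
Block: mg − T = ma. Pulley: TR = Iα. No-slip: a = αR, so T = (I/R²)a = 2.815·a.
Then mg = (m + 2.815)a, so a = (1.60)(9.8)/(1.60 + 2.815) = 3.552 m/s².
T = 2.815·a = 9.998 N.

T ≈ 10.00 N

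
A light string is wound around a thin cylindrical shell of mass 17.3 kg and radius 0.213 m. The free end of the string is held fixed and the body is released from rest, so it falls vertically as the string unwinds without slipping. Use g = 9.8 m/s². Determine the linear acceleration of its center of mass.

a ≈ 4.90 m/s²

Translation: Mg − T = Ma. Rotation about the center: TR = Iα with I = MR².
With a = αR: T = (I/R²)a = M a, so Mg = (1 + 1.000)Ma.
a = g/(1 + 1.000) = 9.8/2.000 = 4.900 m/s².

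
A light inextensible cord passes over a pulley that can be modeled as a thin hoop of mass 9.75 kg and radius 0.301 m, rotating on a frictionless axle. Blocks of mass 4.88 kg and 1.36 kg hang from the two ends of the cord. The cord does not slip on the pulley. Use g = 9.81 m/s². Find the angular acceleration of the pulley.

I = MR² = (9.75)(0.301)² = 0.8834 kg·m².
Heavier block: m₁g − T₁ = m₁a. Lighter block: T₂ − m₂g = m₂a.
Pulley: (T₁ − T₂)R = Iα = I(a/R), so T₁ − T₂ = (I/R²)a = 1·M_p a = 9.750·a.
Adding the three: (m₁ − m₂)g = (m₁ + m₂ + 9.750)a, so a = (4.88 − 1.36)(9.81)/(4.88 + 1.36 + 9.750) = 2.160 m/s².
α = a/R = 2.160/0.301 = 7.175 rad/s².

α ≈ 7.17 rad/s²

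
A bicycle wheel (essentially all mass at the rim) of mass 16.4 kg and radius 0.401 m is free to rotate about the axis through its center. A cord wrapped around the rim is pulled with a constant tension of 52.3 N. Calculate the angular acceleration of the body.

α ≈ 7.95 rad/s²

I = MR² = (16.4)(0.401)² = 2.637 kg·m².
τ = F R = (52.3)(0.401) = 20.97 N·m.
Newton's second law for rotation, τ = Iα, gives α = τ/I = 20.97/2.637 = 7.953 rad/s².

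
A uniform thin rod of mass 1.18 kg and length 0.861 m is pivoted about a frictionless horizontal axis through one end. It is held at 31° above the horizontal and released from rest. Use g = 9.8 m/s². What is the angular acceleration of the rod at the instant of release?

α ≈ 14.6 rad/s²

About the pivot, I = (1/3)ML² = (1/3)(1.18)(0.861)² = 0.2916 kg·m².
The weight acts at the center, a distance L/2 = 0.4305 m from the pivot; τ = Mg(L/2) cos 31° = 4.267 N·m.
α = τ/I = 4.267/0.2916 = 14.63 rad/s².
(Equivalently α = (3g/(2L)) cos 31° = 14.63 rad/s².)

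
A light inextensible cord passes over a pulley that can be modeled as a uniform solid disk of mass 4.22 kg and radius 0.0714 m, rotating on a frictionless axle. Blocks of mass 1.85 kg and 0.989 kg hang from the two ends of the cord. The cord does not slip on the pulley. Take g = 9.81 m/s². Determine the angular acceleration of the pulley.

I = ½MR² = (1/2)(4.22)(0.0714)² = 0.01076 kg·m².
Heavier block: m₁g − T₁ = m₁a. Lighter block: T₂ − m₂g = m₂a.
Pulley: (T₁ − T₂)R = Iα = I(a/R), so T₁ − T₂ = (I/R²)a = (1/2)M_p a = 2.110·a.
Adding the three: (m₁ − m₂)g = (m₁ + m₂ + 2.110)a, so a = (1.85 − 0.989)(9.81)/(1.85 + 0.989 + 2.110) = 1.707 m/s².
α = a/R = 1.707/0.0714 = 23.90 rad/s².

α ≈ 23.9 rad/s²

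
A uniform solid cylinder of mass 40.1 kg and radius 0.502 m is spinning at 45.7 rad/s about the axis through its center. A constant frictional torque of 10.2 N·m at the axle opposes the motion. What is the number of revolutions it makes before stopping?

I = ½MR² = (1/2)(40.1)(0.502)² = 5.053 kg·m².
The net torque has magnitude 10.2 N·m, opposing ω.
|α| = τ/I = 10.20/5.053 = 2.019 rad/s² (deceleration).
ω² = ω₀² − 2|α|θ with ω = 0 ⇒ θ = ω₀²/(2|α|) = 517.3 rad = 82.33 rev.

≈ 82.3 revolutions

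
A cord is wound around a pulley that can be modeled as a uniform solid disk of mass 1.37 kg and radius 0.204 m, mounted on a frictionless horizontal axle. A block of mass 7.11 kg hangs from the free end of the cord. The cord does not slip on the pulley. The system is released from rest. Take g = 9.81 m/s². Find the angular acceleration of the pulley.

I = ½MR² = (1/2)(1.37)(0.204)² = 0.02851 kg·m².
Block: mg − T = ma. Pulley: TR = Iα. No-slip: a = αR, so T = (I/R²)a = 0.6850·a.
Then mg = (m + 0.6850)a, so a = (7.11)(9.81)/(7.11 + 0.6850) = 8.948 m/s².
α = a/R = 8.948/0.204 = 43.86 rad/s².

α ≈ 43.9 rad/s²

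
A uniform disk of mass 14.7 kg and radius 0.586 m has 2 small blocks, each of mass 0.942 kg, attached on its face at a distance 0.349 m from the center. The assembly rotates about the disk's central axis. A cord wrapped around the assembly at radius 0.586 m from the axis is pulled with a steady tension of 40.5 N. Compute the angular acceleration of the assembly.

I_disk = ½MR² = ½(14.7)(0.586)² = 2.524 kg·m².
I_blocks = 2·m·r² = 2(0.942)(0.349)² = 0.2295 kg·m².
Total I = 2.753 kg·m².
τ = F r = (40.5)(0.586) = 23.73 N·m.
α = τ/I = 23.73/2.753 = 8.619 rad/s².

α ≈ 8.62 rad/s²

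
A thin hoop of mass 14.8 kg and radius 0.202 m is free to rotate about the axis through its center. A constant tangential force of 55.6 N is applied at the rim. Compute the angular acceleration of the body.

α ≈ 18.6 rad/s²

I = MR² = (14.8)(0.202)² = 0.6039 kg·m².
τ = F R = (55.6)(0.202) = 11.23 N·m.
From τ = Iα: α = 11.23/0.6039 = 18.60 rad/s².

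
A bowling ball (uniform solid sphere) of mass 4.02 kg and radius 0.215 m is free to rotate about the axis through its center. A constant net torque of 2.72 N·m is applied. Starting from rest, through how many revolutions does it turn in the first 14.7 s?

≈ 629 revolutions

I = (2/5)MR² = (2/5)(4.02)(0.215)² = 0.07433 kg·m².
α = τ/I = 2.72/0.07433 = 36.59 rad/s².
θ = ½αt² = ½(36.59)(14.7)² = 3954 rad.
Revolutions = θ/(2π) = 629.3.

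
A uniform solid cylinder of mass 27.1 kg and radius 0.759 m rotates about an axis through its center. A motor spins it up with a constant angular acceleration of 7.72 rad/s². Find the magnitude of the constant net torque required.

I = ½MR² = (1/2)(27.1)(0.759)² = 7.806 kg·m².
τ = Iα = (7.806)(7.720) = 60.26 N·m.

τ ≈ 60.3 N·m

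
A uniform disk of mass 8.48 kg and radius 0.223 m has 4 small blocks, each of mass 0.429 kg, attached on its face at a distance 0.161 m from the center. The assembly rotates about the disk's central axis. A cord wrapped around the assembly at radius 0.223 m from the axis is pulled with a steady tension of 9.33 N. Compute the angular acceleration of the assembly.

I_disk = ½MR² = ½(8.48)(0.223)² = 0.2109 kg·m².
I_blocks = 4·m·r² = 4(0.429)(0.161)² = 0.04448 kg·m².
Total I = 0.2553 kg·m².
τ = F r = (9.33)(0.223) = 2.081 N·m.
α = τ/I = 2.081/0.2553 = 8.149 rad/s².

α ≈ 8.15 rad/s²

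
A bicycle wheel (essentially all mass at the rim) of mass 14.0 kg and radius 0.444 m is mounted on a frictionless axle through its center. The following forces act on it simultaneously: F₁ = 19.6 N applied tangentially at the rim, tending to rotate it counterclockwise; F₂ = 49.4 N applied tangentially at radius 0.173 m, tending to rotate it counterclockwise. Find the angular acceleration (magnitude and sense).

I = MR² = (14.0)(0.444)² = 2.760 kg·m².
Taking counterclockwise as positive: τ₁ = +(19.6)(0.444) = +8.702 N·m; τ₂ = +(49.4)(0.173) = +8.546 N·m.
Net torque τ = 17.25 N·m.
α = τ/I = 17.25/2.760 = 6.250 rad/s².

α ≈ 6.25 rad/s², counterclockwise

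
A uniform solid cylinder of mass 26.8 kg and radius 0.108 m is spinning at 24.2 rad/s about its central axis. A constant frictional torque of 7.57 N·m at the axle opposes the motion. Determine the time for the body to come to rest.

I = ½MR² = (1/2)(26.8)(0.108)² = 0.1563 kg·m².
The net torque has magnitude 7.57 N·m, opposing ω.
|α| = τ/I = 7.570/0.1563 = 48.43 rad/s² (deceleration).
0 = ω₀ − |α|t ⇒ t = ω₀/|α| = 24.2/48.43 = 0.4997 s.

t ≈ 0.500 s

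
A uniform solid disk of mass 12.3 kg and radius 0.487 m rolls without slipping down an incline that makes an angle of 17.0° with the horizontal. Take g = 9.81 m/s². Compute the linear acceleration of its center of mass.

Translation along the incline: Mg sinθ − f = Ma.
Rotation about the center: fR = Iα with I = ½MR². No-slip gives a = αR, so f = (I/R²)a = (1/2)M a.
Substituting: Mg sinθ = (1 + 0.5000)Ma, so a = g sinθ/(1 + 0.5000) = (9.81) sin 17.0° / 1.500 = 1.912 m/s².

a ≈ 1.91 m/s²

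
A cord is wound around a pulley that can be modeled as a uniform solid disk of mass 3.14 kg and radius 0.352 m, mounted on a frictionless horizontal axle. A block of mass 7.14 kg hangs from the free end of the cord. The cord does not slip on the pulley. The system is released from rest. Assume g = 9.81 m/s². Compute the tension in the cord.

I = ½MR² = (1/2)(3.14)(0.352)² = 0.1945 kg·m².
Block: mg − T = ma. Pulley: TR = Iα. No-slip: a = αR, so T = (I/R²)a = 1.570·a.
Then mg = (m + 1.570)a, so a = (7.14)(9.81)/(7.14 + 1.570) = 8.042 m/s².
T = 1.570·a = 12.63 N.

T ≈ 12.6 N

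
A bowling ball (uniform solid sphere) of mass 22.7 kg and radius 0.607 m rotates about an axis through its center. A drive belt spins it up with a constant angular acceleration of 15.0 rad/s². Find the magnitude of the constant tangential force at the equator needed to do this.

F ≈ 82.7 N

I = (2/5)MR² = (2/5)(22.7)(0.607)² = 3.346 kg·m².
The required torque is τ = Iα = (3.346)(15.00) = 50.18 N·m.
A tangential force at the equator gives τ = FR, so F = τ/R = 50.18/0.607 = 82.67 N.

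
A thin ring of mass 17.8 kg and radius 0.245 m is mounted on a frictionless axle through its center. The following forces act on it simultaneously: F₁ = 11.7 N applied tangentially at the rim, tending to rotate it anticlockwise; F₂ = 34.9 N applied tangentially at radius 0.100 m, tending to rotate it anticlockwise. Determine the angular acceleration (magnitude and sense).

α ≈ 5.95 rad/s², anticlockwise

I = MR² = (17.8)(0.245)² = 1.068 kg·m².
Taking anticlockwise as positive: τ₁ = +(11.7)(0.245) = +2.866 N·m; τ₂ = +(34.9)(0.100) = +3.490 N·m.
Net torque τ = 6.357 N·m.
α = τ/I = 6.357/1.068 = 5.949 rad/s².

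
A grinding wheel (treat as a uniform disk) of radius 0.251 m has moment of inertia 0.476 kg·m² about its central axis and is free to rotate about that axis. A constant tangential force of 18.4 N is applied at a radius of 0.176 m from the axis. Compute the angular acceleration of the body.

τ = F·r = (18.4)(0.176) = 3.238 N·m.
From τ = Iα: α = 3.238/0.4760 = 6.803 rad/s².

α ≈ 6.80 rad/s²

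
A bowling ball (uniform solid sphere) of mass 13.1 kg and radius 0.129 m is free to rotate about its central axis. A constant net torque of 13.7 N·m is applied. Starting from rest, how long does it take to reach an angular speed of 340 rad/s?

I = (2/5)MR² = (2/5)(13.1)(0.129)² = 0.08720 kg·m².
α = τ/I = 13.7/0.08720 = 157.1 rad/s².
ω = αt ⇒ t = ω/α = 340/157.1 = 2.164 s.

t ≈ 2.16 s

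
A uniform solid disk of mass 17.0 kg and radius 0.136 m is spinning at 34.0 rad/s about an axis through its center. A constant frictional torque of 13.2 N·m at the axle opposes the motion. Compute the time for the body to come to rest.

t ≈ 0.405 s

I = ½MR² = (1/2)(17.0)(0.136)² = 0.1572 kg·m².
The net torque has magnitude 13.2 N·m, opposing ω.
|α| = τ/I = 13.20/0.1572 = 83.96 rad/s² (deceleration).
0 = ω₀ − |α|t ⇒ t = ω₀/|α| = 34.0/83.96 = 0.4050 s.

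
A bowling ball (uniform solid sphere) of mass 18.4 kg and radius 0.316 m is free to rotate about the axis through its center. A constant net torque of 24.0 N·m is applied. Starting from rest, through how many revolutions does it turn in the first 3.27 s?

I = (2/5)MR² = (2/5)(18.4)(0.316)² = 0.7349 kg·m².
α = τ/I = 24.0/0.7349 = 32.66 rad/s².
θ = ½αt² = ½(32.66)(3.27)² = 174.6 rad.
Revolutions = θ/(2π) = 27.79.

≈ 27.8 revolutions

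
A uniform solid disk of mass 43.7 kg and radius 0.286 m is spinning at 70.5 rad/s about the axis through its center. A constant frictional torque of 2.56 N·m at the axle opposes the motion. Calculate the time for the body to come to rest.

I = ½MR² = (1/2)(43.7)(0.286)² = 1.787 kg·m².
The net torque has magnitude 2.56 N·m, opposing ω.
|α| = τ/I = 2.560/1.787 = 1.432 rad/s² (deceleration).
0 = ω₀ − |α|t ⇒ t = ω₀/|α| = 70.5/1.432 = 49.22 s.

t ≈ 49.2 s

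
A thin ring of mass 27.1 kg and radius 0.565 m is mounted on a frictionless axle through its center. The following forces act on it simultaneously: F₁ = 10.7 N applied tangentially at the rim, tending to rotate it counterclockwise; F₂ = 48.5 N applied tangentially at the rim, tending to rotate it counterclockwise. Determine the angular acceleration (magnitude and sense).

I = MR² = (27.1)(0.565)² = 8.651 kg·m².
Taking counterclockwise as positive: τ₁ = +(10.7)(0.565) = +6.045 N·m; τ₂ = +(48.5)(0.565) = +27.40 N·m.
Net torque τ = 33.45 N·m.
α = τ/I = 33.45/8.651 = 3.866 rad/s².

α ≈ 3.87 rad/s², counterclockwise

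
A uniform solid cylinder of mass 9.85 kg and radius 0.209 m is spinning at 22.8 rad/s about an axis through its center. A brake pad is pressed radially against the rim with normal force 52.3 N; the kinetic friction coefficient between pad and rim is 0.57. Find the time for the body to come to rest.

I = ½MR² = (1/2)(9.85)(0.209)² = 0.2151 kg·m².
Friction force f = μN = (0.57)(52.3) = 29.81 N at the rim; torque magnitude τ = fR = 6.230 N·m, opposing ω.
|α| = τ/I = 6.230/0.2151 = 28.96 rad/s² (deceleration).
0 = ω₀ − |α|t ⇒ t = ω₀/|α| = 22.8/28.96 = 0.7872 s.

t ≈ 0.787 s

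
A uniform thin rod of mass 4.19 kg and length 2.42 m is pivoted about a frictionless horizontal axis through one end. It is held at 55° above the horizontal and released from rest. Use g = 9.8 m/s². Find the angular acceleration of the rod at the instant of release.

About the pivot, I = (1/3)ML² = (1/3)(4.19)(2.42)² = 8.179 kg·m².
The weight acts at the center, a distance L/2 = 1.210 m from the pivot; τ = Mg(L/2) cos 55° = 28.50 N·m.
α = τ/I = 28.50/8.179 = 3.484 rad/s².
(Equivalently α = (3g/(2L)) cos 55° = 3.484 rad/s².)

α ≈ 3.48 rad/s²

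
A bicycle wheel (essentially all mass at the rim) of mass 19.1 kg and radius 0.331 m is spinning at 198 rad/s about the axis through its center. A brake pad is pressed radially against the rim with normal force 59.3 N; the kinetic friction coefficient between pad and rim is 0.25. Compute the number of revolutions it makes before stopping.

≈ 1330 revolutions

I = MR² = (19.1)(0.331)² = 2.093 kg·m².
Friction force f = μN = (0.25)(59.3) = 14.82 N at the rim; torque magnitude τ = fR = 4.907 N·m, opposing ω.
|α| = τ/I = 4.907/2.093 = 2.345 rad/s² (deceleration).
ω² = ω₀² − 2|α|θ with ω = 0 ⇒ θ = ω₀²/(2|α|) = 8359 rad = 1330 rev.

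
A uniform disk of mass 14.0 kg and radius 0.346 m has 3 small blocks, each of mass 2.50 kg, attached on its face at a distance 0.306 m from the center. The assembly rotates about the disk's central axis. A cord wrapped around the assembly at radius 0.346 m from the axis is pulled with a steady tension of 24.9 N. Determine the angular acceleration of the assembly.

I_disk = ½MR² = ½(14.0)(0.346)² = 0.8380 kg·m².
I_blocks = 3·m·r² = 3(2.50)(0.306)² = 0.7023 kg·m².
Total I = 1.540 kg·m².
τ = F r = (24.9)(0.346) = 8.615 N·m.
α = τ/I = 8.615/1.540 = 5.593 rad/s².

α ≈ 5.59 rad/s²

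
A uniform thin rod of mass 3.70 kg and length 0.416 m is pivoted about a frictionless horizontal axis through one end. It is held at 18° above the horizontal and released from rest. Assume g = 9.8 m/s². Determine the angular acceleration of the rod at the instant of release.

α ≈ 33.6 rad/s²

About the pivot, I = (1/3)ML² = (1/3)(3.70)(0.416)² = 0.2134 kg·m².
The weight acts at the center, a distance L/2 = 0.2080 m from the pivot; τ = Mg(L/2) cos 18° = 7.173 N·m.
α = τ/I = 7.173/0.2134 = 33.61 rad/s².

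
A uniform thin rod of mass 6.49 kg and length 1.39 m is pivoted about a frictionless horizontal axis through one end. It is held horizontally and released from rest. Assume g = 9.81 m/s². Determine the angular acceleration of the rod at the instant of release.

About the pivot, I = (1/3)ML² = (1/3)(6.49)(1.39)² = 4.180 kg·m².
The weight acts at the center, a distance L/2 = 0.6950 m from the pivot; τ = Mg(L/2) = 44.25 N·m.
α = τ/I = 44.25/4.180 = 10.59 rad/s².

α ≈ 10.6 rad/s²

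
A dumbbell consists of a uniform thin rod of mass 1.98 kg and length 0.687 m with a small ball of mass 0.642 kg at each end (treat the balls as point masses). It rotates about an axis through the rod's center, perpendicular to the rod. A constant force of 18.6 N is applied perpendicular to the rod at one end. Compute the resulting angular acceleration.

I_rod = (1/12)ML² = (1/12)(1.98)(0.687)² = 0.07787 kg·m².
I_balls = 2·m·(L/2)² = 2(0.642)(0.3435)² = 0.1515 kg·m².
Total I = 0.2294 kg·m².
τ = F·(L/2) = (18.6)(0.344) = 6.389 N·m.
α = τ/I = 6.389/0.2294 = 27.85 rad/s².

α ≈ 27.9 rad/s²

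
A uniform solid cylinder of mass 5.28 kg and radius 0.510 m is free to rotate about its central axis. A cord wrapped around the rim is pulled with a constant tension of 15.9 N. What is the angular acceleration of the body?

α ≈ 11.8 rad/s²

I = ½MR² = (1/2)(5.28)(0.510)² = 0.6867 kg·m².
τ = F R = (15.9)(0.510) = 8.109 N·m.
From τ = Iα: α = 8.109/0.6867 = 11.81 rad/s².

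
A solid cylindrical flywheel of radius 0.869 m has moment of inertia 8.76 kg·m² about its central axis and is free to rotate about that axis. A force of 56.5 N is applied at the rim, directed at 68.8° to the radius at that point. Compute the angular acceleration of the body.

α ≈ 5.23 rad/s²

Only the tangential component produces torque: τ = F R sinθ = (56.5)(0.869) sin 68.8° = 45.78 N·m.
From τ = Iα: α = 45.78/8.760 = 5.226 rad/s².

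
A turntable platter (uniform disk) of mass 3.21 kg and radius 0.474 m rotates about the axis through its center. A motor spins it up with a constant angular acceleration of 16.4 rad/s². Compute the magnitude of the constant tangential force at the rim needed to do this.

F ≈ 12.5 N

I = ½MR² = (1/2)(3.21)(0.474)² = 0.3606 kg·m².
The required torque is τ = Iα = (0.3606)(16.40) = 5.914 N·m.
A tangential force at the rim gives τ = FR, so F = τ/R = 5.914/0.474 = 12.48 N.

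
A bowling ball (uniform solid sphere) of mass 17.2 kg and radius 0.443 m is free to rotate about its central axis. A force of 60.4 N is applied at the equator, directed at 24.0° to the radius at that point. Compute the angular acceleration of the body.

I = (2/5)MR² = (2/5)(17.2)(0.443)² = 1.350 kg·m².
Only the tangential component produces torque: τ = F R sinθ = (60.4)(0.443) sin 24.0° = 10.88 N·m.
Newton's second law for rotation, τ = Iα, gives α = τ/I = 10.88/1.350 = 8.060 rad/s².

α ≈ 8.06 rad/s²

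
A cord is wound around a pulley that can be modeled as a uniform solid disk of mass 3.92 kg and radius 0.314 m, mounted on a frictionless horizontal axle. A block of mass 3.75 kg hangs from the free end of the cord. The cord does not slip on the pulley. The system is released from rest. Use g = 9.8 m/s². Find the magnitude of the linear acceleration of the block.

a ≈ 6.44 m/s²

I = ½MR² = (1/2)(3.92)(0.314)² = 0.1932 kg·m².
Block: mg − T = ma. Pulley: TR = Iα. No-slip: a = αR, so T = (I/R²)a = 1.960·a.
Then mg = (m + 1.960)a, so a = (3.75)(9.8)/(3.75 + 1.960) = 6.436 m/s².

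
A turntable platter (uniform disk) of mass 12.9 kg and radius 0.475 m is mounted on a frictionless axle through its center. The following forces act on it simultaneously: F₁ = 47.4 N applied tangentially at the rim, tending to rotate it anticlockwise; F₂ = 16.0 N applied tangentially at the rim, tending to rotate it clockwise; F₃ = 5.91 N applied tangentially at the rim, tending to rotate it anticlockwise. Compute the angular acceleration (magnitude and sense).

I = ½MR² = (1/2)(12.9)(0.475)² = 1.455 kg·m².
Taking anticlockwise as positive: τ₁ = +(47.4)(0.475) = +22.51 N·m; τ₂ = −(16.0)(0.475) = −7.600 N·m; τ₃ = +(5.91)(0.475) = +2.807 N·m.
Net torque τ = 17.72 N·m.
α = τ/I = 17.72/1.455 = 12.18 rad/s².

α ≈ 12.2 rad/s², anticlockwise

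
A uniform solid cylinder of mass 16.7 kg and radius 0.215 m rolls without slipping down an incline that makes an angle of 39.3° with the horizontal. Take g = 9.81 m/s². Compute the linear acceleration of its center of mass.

a ≈ 4.14 m/s²

Translation along the incline: Mg sinθ − f = Ma.
Rotation about the center: fR = Iα with I = ½MR². No-slip gives a = αR, so f = (I/R²)a = (1/2)M a.
Substituting: Mg sinθ = (1 + 0.5000)Ma, so a = g sinθ/(1 + 0.5000) = (9.81) sin 39.3° / 1.500 = 4.142 m/s².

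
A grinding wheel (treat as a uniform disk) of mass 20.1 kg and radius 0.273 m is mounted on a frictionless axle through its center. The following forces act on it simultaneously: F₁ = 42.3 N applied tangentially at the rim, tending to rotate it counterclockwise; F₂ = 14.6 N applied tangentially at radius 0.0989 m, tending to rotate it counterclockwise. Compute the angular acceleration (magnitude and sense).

I = ½MR² = (1/2)(20.1)(0.273)² = 0.7490 kg·m².
Taking counterclockwise as positive: τ₁ = +(42.3)(0.273) = +11.55 N·m; τ₂ = +(14.6)(0.0989) = +1.444 N·m.
Net torque τ = 12.99 N·m.
α = τ/I = 12.99/0.7490 = 17.35 rad/s².

α ≈ 17.3 rad/s², counterclockwise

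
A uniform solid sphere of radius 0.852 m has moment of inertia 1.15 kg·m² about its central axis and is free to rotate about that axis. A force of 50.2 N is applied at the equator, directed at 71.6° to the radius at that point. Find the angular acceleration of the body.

Only the tangential component produces torque: τ = F R sinθ = (50.2)(0.852) sin 71.6° = 40.58 N·m.
From τ = Iα: α = 40.58/1.150 = 35.29 rad/s².

α ≈ 35.3 rad/s²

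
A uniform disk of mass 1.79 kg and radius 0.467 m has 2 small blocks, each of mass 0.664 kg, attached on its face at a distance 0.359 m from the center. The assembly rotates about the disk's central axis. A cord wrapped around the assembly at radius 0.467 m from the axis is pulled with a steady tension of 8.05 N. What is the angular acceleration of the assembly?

I_disk = ½MR² = ½(1.79)(0.467)² = 0.1952 kg·m².
I_blocks = 2·m·r² = 2(0.664)(0.359)² = 0.1712 kg·m².
Total I = 0.3663 kg·m².
τ = F r = (8.05)(0.467) = 3.759 N·m.
α = τ/I = 3.759/0.3663 = 10.26 rad/s².

α ≈ 10.3 rad/s²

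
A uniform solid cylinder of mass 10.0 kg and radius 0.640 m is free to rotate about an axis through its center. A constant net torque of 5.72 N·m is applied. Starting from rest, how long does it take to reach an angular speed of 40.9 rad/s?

t ≈ 14.6 s

I = ½MR² = (1/2)(10.0)(0.640)² = 2.048 kg·m².
α = τ/I = 5.72/2.048 = 2.793 rad/s².
ω = αt ⇒ t = ω/α = 40.9/2.793 = 14.64 s.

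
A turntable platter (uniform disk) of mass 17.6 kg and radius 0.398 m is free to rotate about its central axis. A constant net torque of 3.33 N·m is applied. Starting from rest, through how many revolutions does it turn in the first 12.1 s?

≈ 27.8 revolutions

I = ½MR² = (1/2)(17.6)(0.398)² = 1.394 kg·m².
α = τ/I = 3.33/1.394 = 2.389 rad/s².
θ = ½αt² = ½(2.389)(12.1)² = 174.9 rad.
Revolutions = θ/(2π) = 27.83.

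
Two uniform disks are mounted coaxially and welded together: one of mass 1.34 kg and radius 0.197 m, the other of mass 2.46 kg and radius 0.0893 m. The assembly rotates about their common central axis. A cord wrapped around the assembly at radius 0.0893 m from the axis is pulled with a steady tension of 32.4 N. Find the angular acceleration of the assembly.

α ≈ 80.8 rad/s²

I = ½M₁R₁² + ½M₂R₂² = ½(1.34)(0.197)² + ½(2.46)(0.0893)² = 0.03581 kg·m².
τ = F r = (32.4)(0.0893) = 2.893 N·m.
α = τ/I = 2.893/0.03581 = 80.79 rad/s².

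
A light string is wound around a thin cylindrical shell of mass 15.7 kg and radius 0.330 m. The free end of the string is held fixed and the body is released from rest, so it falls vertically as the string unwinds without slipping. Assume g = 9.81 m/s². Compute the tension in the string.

T ≈ 77.0 N

Translation: Mg − T = Ma. Rotation about the center: TR = Iα with I = MR².
With a = αR: T = (I/R²)a = M a, so Mg = (1 + 1.000)Ma.
a = g/(1 + 1.000) = 9.81/2.000 = 4.905 m/s².
T = 1.000·M·a = (1.000)(15.7)(4.905) = 77.01 N.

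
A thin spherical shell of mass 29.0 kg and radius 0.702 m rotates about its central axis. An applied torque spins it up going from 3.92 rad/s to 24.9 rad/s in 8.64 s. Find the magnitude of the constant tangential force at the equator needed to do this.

I = (2/3)MR² = (2/3)(29.0)(0.702)² = 9.528 kg·m².
α = Δω/Δt = (24.9 − 3.92)/8.64 = 2.428 rad/s².
The required torque is τ = Iα = (9.528)(2.428) = 23.14 N·m.
A tangential force at the equator gives τ = FR, so F = τ/R = 23.14/0.702 = 32.96 N.

F ≈ 33.0 N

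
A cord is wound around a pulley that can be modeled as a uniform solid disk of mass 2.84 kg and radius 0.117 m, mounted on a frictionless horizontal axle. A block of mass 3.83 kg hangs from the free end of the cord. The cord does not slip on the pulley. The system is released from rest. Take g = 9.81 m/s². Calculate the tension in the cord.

I = ½MR² = (1/2)(2.84)(0.117)² = 0.01944 kg·m².
Block: mg − T = ma. Pulley: TR = Iα. No-slip: a = αR, so T = (I/R²)a = 1.420·a.
Then mg = (m + 1.420)a, so a = (3.83)(9.81)/(3.83 + 1.420) = 7.157 m/s².
T = 1.420·a = 10.16 N.

T ≈ 10.2 N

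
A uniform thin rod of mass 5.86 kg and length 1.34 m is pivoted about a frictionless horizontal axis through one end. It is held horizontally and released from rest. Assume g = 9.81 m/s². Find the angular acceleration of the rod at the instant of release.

About the pivot, I = (1/3)ML² = (1/3)(5.86)(1.34)² = 3.507 kg·m².
The weight acts at the center, a distance L/2 = 0.6700 m from the pivot; τ = Mg(L/2) = 38.52 N·m.
α = τ/I = 38.52/3.507 = 10.98 rad/s².

α ≈ 11.0 rad/s²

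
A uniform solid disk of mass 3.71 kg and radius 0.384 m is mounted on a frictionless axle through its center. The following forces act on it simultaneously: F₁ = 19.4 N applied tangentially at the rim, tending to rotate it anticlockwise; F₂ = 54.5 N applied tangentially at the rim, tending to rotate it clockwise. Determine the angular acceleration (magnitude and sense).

α ≈ 49.3 rad/s², clockwise

I = ½MR² = (1/2)(3.71)(0.384)² = 0.2735 kg·m².
Taking anticlockwise as positive: τ₁ = +(19.4)(0.384) = +7.450 N·m; τ₂ = −(54.5)(0.384) = −20.93 N·m.
Net torque τ = -13.48 N·m.
α = τ/I = -13.48/0.2735 = -49.28 rad/s².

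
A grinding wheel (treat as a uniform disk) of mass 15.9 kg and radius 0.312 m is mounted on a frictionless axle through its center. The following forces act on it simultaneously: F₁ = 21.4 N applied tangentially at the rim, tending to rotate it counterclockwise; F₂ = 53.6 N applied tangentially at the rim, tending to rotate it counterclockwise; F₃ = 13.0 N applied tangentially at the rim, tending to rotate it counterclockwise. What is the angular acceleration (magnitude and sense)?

I = ½MR² = (1/2)(15.9)(0.312)² = 0.7739 kg·m².
Taking counterclockwise as positive: τ₁ = +(21.4)(0.312) = +6.677 N·m; τ₂ = +(53.6)(0.312) = +16.72 N·m; τ₃ = +(13.0)(0.312) = +4.056 N·m.
Net torque τ = 27.46 N·m.
α = τ/I = 27.46/0.7739 = 35.48 rad/s².

α ≈ 35.5 rad/s², counterclockwise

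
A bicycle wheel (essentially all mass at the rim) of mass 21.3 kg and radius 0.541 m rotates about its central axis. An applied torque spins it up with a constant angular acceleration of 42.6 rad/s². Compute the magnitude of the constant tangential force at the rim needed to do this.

F ≈ 491 N

I = MR² = (21.3)(0.541)² = 6.234 kg·m².
The required torque is τ = Iα = (6.234)(42.60) = 265.6 N·m.
A tangential force at the rim gives τ = FR, so F = τ/R = 265.6/0.541 = 490.9 N.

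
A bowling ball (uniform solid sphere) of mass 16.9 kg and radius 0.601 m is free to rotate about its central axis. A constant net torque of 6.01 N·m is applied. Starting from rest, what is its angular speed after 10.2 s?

I = (2/5)MR² = (2/5)(16.9)(0.601)² = 2.442 kg·m².
α = τ/I = 6.01/2.442 = 2.461 rad/s².
ω = ω₀ + αt = 0 + (2.461)(10.2) = 25.11 rad/s.

ω ≈ 25.1 rad/s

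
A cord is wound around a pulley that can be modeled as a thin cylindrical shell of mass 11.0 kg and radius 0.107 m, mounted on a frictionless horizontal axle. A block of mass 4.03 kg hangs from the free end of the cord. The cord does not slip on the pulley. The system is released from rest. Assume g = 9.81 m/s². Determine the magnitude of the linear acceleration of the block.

I = MR² = (11.0)(0.107)² = 0.1259 kg·m².
Block: mg − T = ma. Pulley: TR = Iα. No-slip: a = αR, so T = (I/R²)a = 11.00·a.
Then mg = (m + 11.00)a, so a = (4.03)(9.81)/(4.03 + 11.00) = 2.630 m/s².

a ≈ 2.63 m/s²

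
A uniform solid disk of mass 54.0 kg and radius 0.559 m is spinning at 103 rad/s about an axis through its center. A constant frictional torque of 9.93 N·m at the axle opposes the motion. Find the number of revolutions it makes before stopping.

I = ½MR² = (1/2)(54.0)(0.559)² = 8.437 kg·m².
The net torque has magnitude 9.93 N·m, opposing ω.
|α| = τ/I = 9.930/8.437 = 1.177 rad/s² (deceleration).
ω² = ω₀² − 2|α|θ with ω = 0 ⇒ θ = ω₀²/(2|α|) = 4507 rad = 717.3 rev.

≈ 717 revolutions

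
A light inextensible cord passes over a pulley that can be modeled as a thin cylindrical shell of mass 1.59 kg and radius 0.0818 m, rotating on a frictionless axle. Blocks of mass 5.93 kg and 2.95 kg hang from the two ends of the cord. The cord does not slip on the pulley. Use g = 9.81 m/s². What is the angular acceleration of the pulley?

α ≈ 34.1 rad/s²

I = MR² = (1.59)(0.0818)² = 0.01064 kg·m².
Heavier block: m₁g − T₁ = m₁a. Lighter block: T₂ − m₂g = m₂a.
Pulley: (T₁ − T₂)R = Iα = I(a/R), so T₁ − T₂ = (I/R²)a = 1·M_p a = 1.590·a.
Adding the three: (m₁ − m₂)g = (m₁ + m₂ + 1.590)a, so a = (5.93 − 2.95)(9.81)/(5.93 + 2.95 + 1.590) = 2.792 m/s².
α = a/R = 2.792/0.0818 = 34.13 rad/s².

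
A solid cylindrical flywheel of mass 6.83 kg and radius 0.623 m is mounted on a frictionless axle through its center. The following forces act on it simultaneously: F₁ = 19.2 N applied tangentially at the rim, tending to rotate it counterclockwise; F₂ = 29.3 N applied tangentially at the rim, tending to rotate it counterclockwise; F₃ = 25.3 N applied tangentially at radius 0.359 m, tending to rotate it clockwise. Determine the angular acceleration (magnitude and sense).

I = ½MR² = (1/2)(6.83)(0.623)² = 1.325 kg·m².
Taking counterclockwise as positive: τ₁ = +(19.2)(0.623) = +11.96 N·m; τ₂ = +(29.3)(0.623) = +18.25 N·m; τ₃ = −(25.3)(0.359) = −9.083 N·m.
Net torque τ = 21.13 N·m.
α = τ/I = 21.13/1.325 = 15.94 rad/s².

α ≈ 15.9 rad/s², counterclockwise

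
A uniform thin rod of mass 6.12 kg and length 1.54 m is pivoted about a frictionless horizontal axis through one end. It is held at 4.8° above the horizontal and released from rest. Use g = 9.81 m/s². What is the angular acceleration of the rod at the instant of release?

About the pivot, I = (1/3)ML² = (1/3)(6.12)(1.54)² = 4.838 kg·m².
The weight acts at the center, a distance L/2 = 0.7700 m from the pivot; τ = Mg(L/2) cos 4.8° = 46.07 N·m.
α = τ/I = 46.07/4.838 = 9.522 rad/s².
(Equivalently α = (3g/(2L)) cos 4.8° = 9.522 rad/s².)

α ≈ 9.52 rad/s²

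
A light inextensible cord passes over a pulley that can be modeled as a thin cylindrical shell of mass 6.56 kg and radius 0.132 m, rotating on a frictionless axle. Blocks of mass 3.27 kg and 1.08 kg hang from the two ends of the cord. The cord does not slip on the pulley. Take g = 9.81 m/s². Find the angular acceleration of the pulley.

α ≈ 14.9 rad/s²

I = MR² = (6.56)(0.132)² = 0.1143 kg·m².
Heavier block: m₁g − T₁ = m₁a. Lighter block: T₂ − m₂g = m₂a.
Pulley: (T₁ − T₂)R = Iα = I(a/R), so T₁ − T₂ = (I/R²)a = 1·M_p a = 6.560·a.
Adding the three: (m₁ − m₂)g = (m₁ + m₂ + 6.560)a, so a = (3.27 − 1.08)(9.81)/(3.27 + 1.08 + 6.560) = 1.969 m/s².
α = a/R = 1.969/0.132 = 14.92 rad/s².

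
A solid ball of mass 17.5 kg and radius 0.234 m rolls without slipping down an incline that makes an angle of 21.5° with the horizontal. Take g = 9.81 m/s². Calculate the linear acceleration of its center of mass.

Translation along the incline: Mg sinθ − f = Ma.
Rotation about the center: fR = Iα with I = (2/5)MR². No-slip gives a = αR, so f = (I/R²)a = (2/5)M a.
Substituting: Mg sinθ = (1 + 0.4000)Ma, so a = g sinθ/(1 + 0.4000) = (9.81) sin 21.5° / 1.400 = 2.568 m/s².

a ≈ 2.57 m/s²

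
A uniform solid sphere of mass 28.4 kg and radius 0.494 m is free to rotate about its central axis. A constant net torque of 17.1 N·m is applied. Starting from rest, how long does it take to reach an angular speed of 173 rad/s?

I = (2/5)MR² = (2/5)(28.4)(0.494)² = 2.772 kg·m².
α = τ/I = 17.1/2.772 = 6.168 rad/s².
ω = αt ⇒ t = ω/α = 173/6.168 = 28.05 s.

t ≈ 28.0 s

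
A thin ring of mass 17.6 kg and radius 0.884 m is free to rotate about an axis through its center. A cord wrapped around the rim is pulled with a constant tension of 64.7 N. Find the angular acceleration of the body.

I = MR² = (17.6)(0.884)² = 13.75 kg·m².
τ = F R = (64.7)(0.884) = 57.19 N·m.
Newton's second law for rotation, τ = Iα, gives α = τ/I = 57.19/13.75 = 4.159 rad/s².

α ≈ 4.16 rad/s²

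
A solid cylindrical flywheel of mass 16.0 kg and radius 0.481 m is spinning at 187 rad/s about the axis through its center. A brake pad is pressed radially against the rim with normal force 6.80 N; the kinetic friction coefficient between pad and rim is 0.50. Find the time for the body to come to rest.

I = ½MR² = (1/2)(16.0)(0.481)² = 1.851 kg·m².
Friction force f = μN = (0.50)(6.80) = 3.400 N at the rim; torque magnitude τ = fR = 1.635 N·m, opposing ω.
|α| = τ/I = 1.635/1.851 = 0.8836 rad/s² (deceleration).
0 = ω₀ − |α|t ⇒ t = ω₀/|α| = 187/0.8836 = 211.6 s.

t ≈ 212 s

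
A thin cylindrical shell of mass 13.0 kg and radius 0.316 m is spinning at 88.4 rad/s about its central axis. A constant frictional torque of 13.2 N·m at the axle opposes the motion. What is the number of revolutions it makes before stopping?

I = MR² = (13.0)(0.316)² = 1.298 kg·m².
The net torque has magnitude 13.2 N·m, opposing ω.
|α| = τ/I = 13.20/1.298 = 10.17 rad/s² (deceleration).
ω² = ω₀² − 2|α|θ with ω = 0 ⇒ θ = ω₀²/(2|α|) = 384.3 rad = 61.16 rev.

≈ 61.2 revolutions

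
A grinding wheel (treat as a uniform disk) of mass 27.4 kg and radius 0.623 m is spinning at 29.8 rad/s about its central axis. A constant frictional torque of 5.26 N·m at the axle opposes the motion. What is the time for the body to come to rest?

t ≈ 30.1 s

I = ½MR² = (1/2)(27.4)(0.623)² = 5.317 kg·m².
The net torque has magnitude 5.26 N·m, opposing ω.
|α| = τ/I = 5.260/5.317 = 0.9892 rad/s² (deceleration).
0 = ω₀ − |α|t ⇒ t = ω₀/|α| = 29.8/0.9892 = 30.13 s.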